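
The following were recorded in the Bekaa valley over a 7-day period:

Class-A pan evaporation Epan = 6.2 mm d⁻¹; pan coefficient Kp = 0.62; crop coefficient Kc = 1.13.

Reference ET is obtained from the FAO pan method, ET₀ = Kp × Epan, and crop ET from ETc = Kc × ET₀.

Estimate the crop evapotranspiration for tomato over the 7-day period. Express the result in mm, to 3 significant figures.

ET₀ = 0.62 × 6.2 = 3.8440 mm/d
ETc = Kc × ET₀ = 1.13 × 3.8440 = 4.3437 mm/d
Over 7 days: 4.3437 × 7 = 30.406 mm

30.4 mm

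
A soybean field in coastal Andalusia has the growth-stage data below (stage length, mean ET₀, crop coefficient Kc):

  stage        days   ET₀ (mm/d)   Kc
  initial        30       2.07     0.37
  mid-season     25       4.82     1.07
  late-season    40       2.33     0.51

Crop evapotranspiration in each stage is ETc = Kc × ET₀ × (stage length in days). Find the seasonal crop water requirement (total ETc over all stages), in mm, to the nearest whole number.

199 mm

initial: 0.37 × 2.07 × 30 = 22.98 mm
mid-season: 1.07 × 4.82 × 25 = 128.94 mm
late-season: 0.51 × 2.33 × 40 = 47.53 mm
Seasonal total = 199.45 mm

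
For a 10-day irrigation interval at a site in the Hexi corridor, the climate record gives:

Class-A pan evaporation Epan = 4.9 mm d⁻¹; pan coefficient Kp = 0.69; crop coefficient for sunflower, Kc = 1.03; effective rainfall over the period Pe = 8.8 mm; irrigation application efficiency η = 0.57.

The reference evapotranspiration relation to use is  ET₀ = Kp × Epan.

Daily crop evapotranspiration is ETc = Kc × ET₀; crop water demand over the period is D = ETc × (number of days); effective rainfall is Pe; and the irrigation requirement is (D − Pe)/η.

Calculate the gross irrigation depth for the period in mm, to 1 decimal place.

45.7 mm

ET₀ = 0.69 × 4.9 = 3.3810 mm/d
ETc = Kc × ET₀ = 1.03 × 3.3810 = 3.4824 mm/d
Crop demand D = ETc × 10 d = 3.4824 × 10 = 34.824 mm
D − Pe = 34.824 − 8.8 = 26.024 mm
Gross irrigation = 26.024 / 0.57 = 45.656 mm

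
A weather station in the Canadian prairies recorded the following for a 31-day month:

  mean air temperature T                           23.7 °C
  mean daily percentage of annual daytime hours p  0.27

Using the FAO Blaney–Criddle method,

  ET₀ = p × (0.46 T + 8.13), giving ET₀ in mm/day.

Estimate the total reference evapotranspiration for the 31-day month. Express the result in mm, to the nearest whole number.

ET₀ = 0.27 × (0.46 × 23.7 + 8.13) = 0.27 × 19.032 = 5.1386 mm/d
Monthly total = 5.1386 × 31 = 159.297 mm

159 mm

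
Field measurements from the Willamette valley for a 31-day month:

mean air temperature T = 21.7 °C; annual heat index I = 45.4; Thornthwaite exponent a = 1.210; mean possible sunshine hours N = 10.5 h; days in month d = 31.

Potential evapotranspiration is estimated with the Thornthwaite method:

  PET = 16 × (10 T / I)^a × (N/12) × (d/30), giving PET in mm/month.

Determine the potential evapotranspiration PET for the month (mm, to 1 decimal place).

96.0 mm

10T/I = 10 × 21.7 / 45.4 = 4.7797
(10T/I)^a = 4.7797^1.210 = 6.6386
Uncorrected PET = 16 × 6.6386 = 106.218 mm
Correction = (N/12)(d/30) = (10.5/12)(31/30) = 0.9042
PET = 106.218 × 0.9042 = 96.042 mm/month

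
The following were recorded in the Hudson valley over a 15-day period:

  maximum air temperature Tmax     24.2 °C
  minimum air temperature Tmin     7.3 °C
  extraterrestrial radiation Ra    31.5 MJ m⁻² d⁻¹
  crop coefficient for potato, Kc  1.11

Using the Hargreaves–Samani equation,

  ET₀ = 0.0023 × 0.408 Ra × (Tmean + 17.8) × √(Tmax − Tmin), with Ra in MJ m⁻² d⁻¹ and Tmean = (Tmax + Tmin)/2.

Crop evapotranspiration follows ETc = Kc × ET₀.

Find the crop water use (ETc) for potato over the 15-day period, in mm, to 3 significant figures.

67.9 mm

Tmean = (24.2 + 7.3)/2 = 15.75 °C
0.408 Ra = 0.408 × 31.5 = 12.8520 mm/d equivalent
ET₀ = 0.0023 × 12.8520 × (15.75 + 17.8) × √16.9 = 0.0023 × 12.8520 × 33.55 × 4.1110 = 4.0770 mm/d
ETc = Kc × ET₀ = 1.11 × 4.0770 = 4.5255 mm/d
Over 15 days: 4.5255 × 15 = 67.883 mm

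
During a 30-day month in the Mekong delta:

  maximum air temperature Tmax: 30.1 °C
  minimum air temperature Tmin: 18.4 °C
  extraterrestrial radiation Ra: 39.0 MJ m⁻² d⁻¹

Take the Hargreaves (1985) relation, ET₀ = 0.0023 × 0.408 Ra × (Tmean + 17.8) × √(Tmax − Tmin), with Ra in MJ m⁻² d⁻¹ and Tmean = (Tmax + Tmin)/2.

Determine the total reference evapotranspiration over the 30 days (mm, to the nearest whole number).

158 mm

Tmean = (30.1 + 18.4)/2 = 24.25 °C
0.408 Ra = 0.408 × 39.0 = 15.9120 mm/d equivalent
ET₀ = 0.0023 × 15.9120 × (24.25 + 17.8) × √11.7 = 0.0023 × 15.9120 × 42.05 × 3.4205 = 5.2639 mm/d
Over 30 days: 5.2639 × 30 = 157.917 mm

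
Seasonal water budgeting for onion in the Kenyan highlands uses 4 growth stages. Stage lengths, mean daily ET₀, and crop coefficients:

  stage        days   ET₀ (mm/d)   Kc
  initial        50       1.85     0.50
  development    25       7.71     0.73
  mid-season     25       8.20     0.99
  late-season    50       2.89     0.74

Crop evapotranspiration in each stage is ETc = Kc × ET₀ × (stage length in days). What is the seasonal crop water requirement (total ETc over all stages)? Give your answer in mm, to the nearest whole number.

497 mm

initial: 0.50 × 1.85 × 50 = 46.25 mm
development: 0.73 × 7.71 × 25 = 140.71 mm
mid-season: 0.99 × 8.20 × 25 = 202.95 mm
late-season: 0.74 × 2.89 × 50 = 106.93 mm
Seasonal total = 496.84 mm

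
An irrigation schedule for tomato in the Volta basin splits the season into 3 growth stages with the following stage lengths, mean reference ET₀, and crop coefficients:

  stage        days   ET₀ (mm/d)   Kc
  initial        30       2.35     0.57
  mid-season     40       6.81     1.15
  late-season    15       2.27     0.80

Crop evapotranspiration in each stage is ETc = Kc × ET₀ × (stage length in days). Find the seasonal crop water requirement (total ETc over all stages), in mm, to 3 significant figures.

initial: 0.57 × 2.35 × 30 = 40.19 mm
mid-season: 1.15 × 6.81 × 40 = 313.26 mm
late-season: 0.80 × 2.27 × 15 = 27.24 mm
Seasonal total = 380.69 mm

381 mm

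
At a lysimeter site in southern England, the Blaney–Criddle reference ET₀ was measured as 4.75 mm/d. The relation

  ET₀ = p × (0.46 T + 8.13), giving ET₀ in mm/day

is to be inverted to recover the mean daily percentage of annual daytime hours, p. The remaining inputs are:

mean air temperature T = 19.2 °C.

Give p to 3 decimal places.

0.280

p = ET₀ / (0.46 T + 8.13) = 4.75 / (0.46 × 19.2 + 8.13) = 4.75 / 16.962 = 0.2800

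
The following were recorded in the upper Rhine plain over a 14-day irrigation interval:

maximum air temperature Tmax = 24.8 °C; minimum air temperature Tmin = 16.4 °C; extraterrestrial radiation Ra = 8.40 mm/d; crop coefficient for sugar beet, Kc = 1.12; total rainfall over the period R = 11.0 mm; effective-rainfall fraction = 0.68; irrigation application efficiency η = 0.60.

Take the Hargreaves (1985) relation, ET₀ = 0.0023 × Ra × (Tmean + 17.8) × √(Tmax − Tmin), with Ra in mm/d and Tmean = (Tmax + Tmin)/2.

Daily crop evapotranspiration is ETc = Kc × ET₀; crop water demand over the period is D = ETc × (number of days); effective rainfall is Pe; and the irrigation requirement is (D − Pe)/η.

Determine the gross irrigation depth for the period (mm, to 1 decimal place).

Tmean = (24.8 + 16.4)/2 = 20.60 °C
ET₀ = 0.0023 × 8.40 × (20.60 + 17.8) × √8.4 = 0.0023 × 8.40 × 38.40 × 2.8983 = 2.1502 mm/d
ETc = Kc × ET₀ = 1.12 × 2.1502 = 2.4082 mm/d
Crop demand D = ETc × 14 d = 2.4082 × 14 = 33.715 mm
Pe = 0.68 × 11.0 = 7.480 mm
D − Pe = 33.715 − 7.480 = 26.235 mm
Gross irrigation = 26.235 / 0.60 = 43.725 mm

43.7 mm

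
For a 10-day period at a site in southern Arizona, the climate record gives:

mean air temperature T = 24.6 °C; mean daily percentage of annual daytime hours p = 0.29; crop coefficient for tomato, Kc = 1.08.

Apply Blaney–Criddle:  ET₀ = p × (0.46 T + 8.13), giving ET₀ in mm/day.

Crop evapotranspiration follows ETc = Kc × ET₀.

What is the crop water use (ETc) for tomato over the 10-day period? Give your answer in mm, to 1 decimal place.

ET₀ = 0.29 × (0.46 × 24.6 + 8.13) = 0.29 × 19.446 = 5.6393 mm/d
ETc = Kc × ET₀ = 1.08 × 5.6393 = 6.0904 mm/d
Over 10 days: 6.0904 × 10 = 60.904 mm

60.9 mm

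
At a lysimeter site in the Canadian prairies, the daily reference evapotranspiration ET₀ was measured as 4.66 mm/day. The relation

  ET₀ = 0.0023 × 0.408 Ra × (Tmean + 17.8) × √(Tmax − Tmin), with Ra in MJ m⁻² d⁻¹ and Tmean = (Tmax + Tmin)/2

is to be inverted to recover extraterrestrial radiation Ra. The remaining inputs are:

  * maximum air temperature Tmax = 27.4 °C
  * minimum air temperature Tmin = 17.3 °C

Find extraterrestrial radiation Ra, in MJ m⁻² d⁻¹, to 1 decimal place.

38.9 MJ m⁻² d⁻¹

Tmean = (27.4+17.3)/2 = 22.35 °C; ΔT = 10.1
Ra = ET₀ / [0.0023 × 0.408 × (Tmean+17.8) × √ΔT]
   = 4.66 / (0.0023 × 0.408 × 40.15 × 3.1780) = 38.919 MJ m⁻² d⁻¹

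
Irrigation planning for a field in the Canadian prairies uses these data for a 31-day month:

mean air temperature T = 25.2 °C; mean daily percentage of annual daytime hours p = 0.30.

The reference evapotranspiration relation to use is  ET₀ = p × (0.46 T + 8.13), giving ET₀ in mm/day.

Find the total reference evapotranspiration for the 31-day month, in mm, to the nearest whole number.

183 mm

ET₀ = 0.30 × (0.46 × 25.2 + 8.13) = 0.30 × 19.722 = 5.9166 mm/d
Monthly total = 5.9166 × 31 = 183.415 mm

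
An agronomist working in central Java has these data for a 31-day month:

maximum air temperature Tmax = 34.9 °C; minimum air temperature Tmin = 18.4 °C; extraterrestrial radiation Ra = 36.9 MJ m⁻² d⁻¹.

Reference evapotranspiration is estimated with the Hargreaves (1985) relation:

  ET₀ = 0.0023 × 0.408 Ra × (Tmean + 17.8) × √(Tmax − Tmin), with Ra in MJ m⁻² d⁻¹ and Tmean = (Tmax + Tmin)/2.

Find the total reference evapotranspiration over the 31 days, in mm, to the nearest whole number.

194 mm

Tmean = (34.9 + 18.4)/2 = 26.65 °C
0.408 Ra = 0.408 × 36.9 = 15.0552 mm/d equivalent
ET₀ = 0.0023 × 15.0552 × (26.65 + 17.8) × √16.5 = 0.0023 × 15.0552 × 44.45 × 4.0620 = 6.2521 mm/d
Over 31 days: 6.2521 × 31 = 193.815 mm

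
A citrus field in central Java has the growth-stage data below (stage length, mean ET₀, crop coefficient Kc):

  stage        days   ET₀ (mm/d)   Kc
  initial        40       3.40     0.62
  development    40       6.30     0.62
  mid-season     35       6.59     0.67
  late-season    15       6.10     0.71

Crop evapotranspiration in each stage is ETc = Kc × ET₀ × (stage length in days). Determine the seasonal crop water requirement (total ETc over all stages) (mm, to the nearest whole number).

460 mm

initial: 0.62 × 3.40 × 40 = 84.32 mm
development: 0.62 × 6.30 × 40 = 156.24 mm
mid-season: 0.67 × 6.59 × 35 = 154.54 mm
late-season: 0.71 × 6.10 × 15 = 64.97 mm
Seasonal total = 460.07 mm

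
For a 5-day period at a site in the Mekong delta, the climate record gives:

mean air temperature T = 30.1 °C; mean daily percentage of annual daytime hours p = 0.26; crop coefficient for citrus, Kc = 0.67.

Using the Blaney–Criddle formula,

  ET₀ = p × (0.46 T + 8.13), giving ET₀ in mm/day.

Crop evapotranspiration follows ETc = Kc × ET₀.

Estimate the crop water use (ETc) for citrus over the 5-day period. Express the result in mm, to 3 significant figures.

ET₀ = 0.26 × (0.46 × 30.1 + 8.13) = 0.26 × 21.976 = 5.7138 mm/d
ETc = Kc × ET₀ = 0.67 × 5.7138 = 3.8282 mm/d
Over 5 days: 3.8282 × 5 = 19.141 mm

19.1 mm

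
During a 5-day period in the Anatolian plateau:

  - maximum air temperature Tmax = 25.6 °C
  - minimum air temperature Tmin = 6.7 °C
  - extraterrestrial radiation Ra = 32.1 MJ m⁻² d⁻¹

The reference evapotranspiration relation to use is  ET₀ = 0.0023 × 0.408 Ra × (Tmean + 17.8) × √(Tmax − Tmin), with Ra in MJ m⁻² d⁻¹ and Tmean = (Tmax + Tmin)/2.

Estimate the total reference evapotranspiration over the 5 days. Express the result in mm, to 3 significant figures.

Tmean = (25.6 + 6.7)/2 = 16.15 °C
0.408 Ra = 0.408 × 32.1 = 13.0968 mm/d equivalent
ET₀ = 0.0023 × 13.0968 × (16.15 + 17.8) × √18.9 = 0.0023 × 13.0968 × 33.95 × 4.3474 = 4.4459 mm/d
Over 5 days: 4.4459 × 5 = 22.230 mm

22.2 mm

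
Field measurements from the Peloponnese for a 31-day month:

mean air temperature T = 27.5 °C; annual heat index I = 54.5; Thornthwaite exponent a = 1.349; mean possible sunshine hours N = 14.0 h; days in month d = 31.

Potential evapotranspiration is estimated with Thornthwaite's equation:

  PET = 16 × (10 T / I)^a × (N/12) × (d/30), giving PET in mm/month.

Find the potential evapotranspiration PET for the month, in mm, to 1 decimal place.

10T/I = 10 × 27.5 / 54.5 = 5.0459
(10T/I)^a = 5.0459^1.349 = 8.8770
Uncorrected PET = 16 × 8.8770 = 142.032 mm
Correction = (N/12)(d/30) = (14.0/12)(31/30) = 1.2056
PET = 142.032 × 1.2056 = 171.234 mm/month

171.2 mm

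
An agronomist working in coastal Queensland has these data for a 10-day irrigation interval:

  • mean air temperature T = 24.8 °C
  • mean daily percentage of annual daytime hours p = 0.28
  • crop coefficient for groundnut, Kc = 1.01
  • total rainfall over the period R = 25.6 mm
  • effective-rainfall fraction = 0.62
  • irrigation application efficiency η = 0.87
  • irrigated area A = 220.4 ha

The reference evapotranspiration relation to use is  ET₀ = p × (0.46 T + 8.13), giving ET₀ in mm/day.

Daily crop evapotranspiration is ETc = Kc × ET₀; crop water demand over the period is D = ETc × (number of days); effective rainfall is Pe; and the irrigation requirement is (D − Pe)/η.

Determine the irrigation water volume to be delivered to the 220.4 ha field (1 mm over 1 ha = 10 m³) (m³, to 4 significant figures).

99770 m³

ET₀ = 0.28 × (0.46 × 24.8 + 8.13) = 0.28 × 19.538 = 5.4706 mm/d
ETc = Kc × ET₀ = 1.01 × 5.4706 = 5.5253 mm/d
Crop demand D = ETc × 10 d = 5.5253 × 10 = 55.253 mm
Pe = 0.62 × 25.6 = 15.872 mm
D − Pe = 55.253 − 15.872 = 39.381 mm
Gross irrigation = 39.381 / 0.87 = 45.266 mm
Volume = 45.266 mm × 220.4 ha × 10 = 99766.3 m³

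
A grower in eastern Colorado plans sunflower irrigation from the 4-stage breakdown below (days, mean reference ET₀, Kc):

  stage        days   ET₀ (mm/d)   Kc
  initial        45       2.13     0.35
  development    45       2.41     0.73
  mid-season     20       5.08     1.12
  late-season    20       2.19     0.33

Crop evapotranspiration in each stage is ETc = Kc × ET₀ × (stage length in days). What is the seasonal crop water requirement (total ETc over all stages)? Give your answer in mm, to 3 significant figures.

initial: 0.35 × 2.13 × 45 = 33.55 mm
development: 0.73 × 2.41 × 45 = 79.17 mm
mid-season: 1.12 × 5.08 × 20 = 113.79 mm
late-season: 0.33 × 2.19 × 20 = 14.45 mm
Seasonal total = 240.96 mm

241 mm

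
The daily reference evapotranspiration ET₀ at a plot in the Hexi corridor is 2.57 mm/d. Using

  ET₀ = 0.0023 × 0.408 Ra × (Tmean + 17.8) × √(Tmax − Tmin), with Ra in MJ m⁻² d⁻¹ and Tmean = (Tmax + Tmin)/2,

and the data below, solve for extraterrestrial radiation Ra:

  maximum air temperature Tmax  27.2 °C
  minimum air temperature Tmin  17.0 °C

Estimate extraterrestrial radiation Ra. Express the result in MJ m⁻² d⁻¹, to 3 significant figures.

21.5 MJ m⁻² d⁻¹

Tmean = (27.2+17.0)/2 = 22.10 °C; ΔT = 10.2
Ra = ET₀ / [0.0023 × 0.408 × (Tmean+17.8) × √ΔT]
   = 2.57 / (0.0023 × 0.408 × 39.90 × 3.1937) = 21.492 MJ m⁻² d⁻¹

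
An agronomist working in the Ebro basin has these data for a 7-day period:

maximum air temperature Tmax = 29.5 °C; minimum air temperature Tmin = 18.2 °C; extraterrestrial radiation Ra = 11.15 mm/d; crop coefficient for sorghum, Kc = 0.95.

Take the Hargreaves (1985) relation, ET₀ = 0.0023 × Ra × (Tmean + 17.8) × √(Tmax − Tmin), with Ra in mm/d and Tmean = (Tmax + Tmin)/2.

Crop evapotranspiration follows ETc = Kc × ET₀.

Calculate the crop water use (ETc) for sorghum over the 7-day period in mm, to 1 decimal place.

23.9 mm

Tmean = (29.5 + 18.2)/2 = 23.85 °C
ET₀ = 0.0023 × 11.15 × (23.85 + 17.8) × √11.3 = 0.0023 × 11.15 × 41.65 × 3.3615 = 3.5905 mm/d
ETc = Kc × ET₀ = 0.95 × 3.5905 = 3.4110 mm/d
Over 7 days: 3.4110 × 7 = 23.877 mm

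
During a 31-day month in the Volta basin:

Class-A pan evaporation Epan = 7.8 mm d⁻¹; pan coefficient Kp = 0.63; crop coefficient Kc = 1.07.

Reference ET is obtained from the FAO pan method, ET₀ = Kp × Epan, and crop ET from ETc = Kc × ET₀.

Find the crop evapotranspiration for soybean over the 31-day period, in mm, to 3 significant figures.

163 mm

ET₀ = 0.63 × 7.8 = 4.9140 mm/d
ETc = Kc × ET₀ = 1.07 × 4.9140 = 5.2580 mm/d
Over 31 days: 5.2580 × 31 = 162.998 mm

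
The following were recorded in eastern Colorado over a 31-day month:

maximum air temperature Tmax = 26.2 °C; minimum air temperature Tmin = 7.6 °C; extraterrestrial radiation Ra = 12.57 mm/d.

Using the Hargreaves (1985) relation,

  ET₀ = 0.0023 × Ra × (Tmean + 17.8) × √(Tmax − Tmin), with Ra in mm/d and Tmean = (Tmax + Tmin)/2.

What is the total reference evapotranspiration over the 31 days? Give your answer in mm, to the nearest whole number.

Tmean = (26.2 + 7.6)/2 = 16.90 °C
ET₀ = 0.0023 × 12.57 × (16.90 + 17.8) × √18.6 = 0.0023 × 12.57 × 34.70 × 4.3128 = 4.3267 mm/d
Over 31 days: 4.3267 × 31 = 134.128 mm

134 mm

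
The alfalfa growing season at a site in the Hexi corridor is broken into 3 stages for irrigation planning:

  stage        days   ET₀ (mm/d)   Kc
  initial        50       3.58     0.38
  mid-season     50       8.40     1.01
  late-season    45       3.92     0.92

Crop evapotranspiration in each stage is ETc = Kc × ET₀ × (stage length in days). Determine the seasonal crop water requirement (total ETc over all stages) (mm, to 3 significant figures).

initial: 0.38 × 3.58 × 50 = 68.02 mm
mid-season: 1.01 × 8.40 × 50 = 424.20 mm
late-season: 0.92 × 3.92 × 45 = 162.29 mm
Seasonal total = 654.51 mm

655 mm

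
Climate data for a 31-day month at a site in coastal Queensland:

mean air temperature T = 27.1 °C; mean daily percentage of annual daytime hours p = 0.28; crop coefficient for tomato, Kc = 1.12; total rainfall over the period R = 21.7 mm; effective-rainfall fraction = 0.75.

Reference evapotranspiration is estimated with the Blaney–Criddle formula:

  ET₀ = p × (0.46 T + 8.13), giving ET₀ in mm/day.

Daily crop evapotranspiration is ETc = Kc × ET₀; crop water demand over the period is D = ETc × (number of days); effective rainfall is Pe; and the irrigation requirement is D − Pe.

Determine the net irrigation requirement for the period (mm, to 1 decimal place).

184.0 mm

ET₀ = 0.28 × (0.46 × 27.1 + 8.13) = 0.28 × 20.596 = 5.7669 mm/d
ETc = Kc × ET₀ = 1.12 × 5.7669 = 6.4589 mm/d
Crop demand D = ETc × 31 d = 6.4589 × 31 = 200.226 mm
Pe = 0.75 × 21.7 = 16.275 mm
D − Pe = 200.226 − 16.275 = 183.951 mm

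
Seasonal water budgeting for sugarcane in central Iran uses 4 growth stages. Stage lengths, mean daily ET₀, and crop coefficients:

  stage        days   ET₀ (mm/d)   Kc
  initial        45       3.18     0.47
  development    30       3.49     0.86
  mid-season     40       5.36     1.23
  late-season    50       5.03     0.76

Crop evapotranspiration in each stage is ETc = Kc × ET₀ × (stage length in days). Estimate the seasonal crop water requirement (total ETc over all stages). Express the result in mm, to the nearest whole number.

612 mm

initial: 0.47 × 3.18 × 45 = 67.26 mm
development: 0.86 × 3.49 × 30 = 90.04 mm
mid-season: 1.23 × 5.36 × 40 = 263.71 mm
late-season: 0.76 × 5.03 × 50 = 191.14 mm
Seasonal total = 612.15 mm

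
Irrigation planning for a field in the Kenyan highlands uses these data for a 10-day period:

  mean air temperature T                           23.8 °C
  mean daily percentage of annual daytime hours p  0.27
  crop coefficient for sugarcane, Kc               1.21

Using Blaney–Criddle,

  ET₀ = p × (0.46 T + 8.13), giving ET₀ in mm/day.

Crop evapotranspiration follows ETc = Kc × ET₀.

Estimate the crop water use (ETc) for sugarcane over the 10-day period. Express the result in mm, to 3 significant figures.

62.3 mm

ET₀ = 0.27 × (0.46 × 23.8 + 8.13) = 0.27 × 19.078 = 5.1511 mm/d
ETc = Kc × ET₀ = 1.21 × 5.1511 = 6.2328 mm/d
Over 10 days: 6.2328 × 10 = 62.328 mm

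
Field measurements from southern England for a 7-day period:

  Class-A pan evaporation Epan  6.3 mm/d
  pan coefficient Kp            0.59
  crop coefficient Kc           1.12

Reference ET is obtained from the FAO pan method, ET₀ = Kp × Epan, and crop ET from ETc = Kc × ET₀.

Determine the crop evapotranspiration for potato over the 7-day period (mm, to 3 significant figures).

29.1 mm

ET₀ = 0.59 × 6.3 = 3.7170 mm/d
ETc = Kc × ET₀ = 1.12 × 3.7170 = 4.1630 mm/d
Over 7 days: 4.1630 × 7 = 29.141 mm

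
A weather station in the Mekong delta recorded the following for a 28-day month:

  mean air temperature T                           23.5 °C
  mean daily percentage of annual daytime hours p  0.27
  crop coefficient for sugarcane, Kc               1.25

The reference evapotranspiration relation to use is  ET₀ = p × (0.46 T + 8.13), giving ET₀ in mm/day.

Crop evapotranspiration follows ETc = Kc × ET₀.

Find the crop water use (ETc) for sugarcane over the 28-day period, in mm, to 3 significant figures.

179 mm

ET₀ = 0.27 × (0.46 × 23.5 + 8.13) = 0.27 × 18.940 = 5.1138 mm/d
ETc = Kc × ET₀ = 1.25 × 5.1138 = 6.3923 mm/d
Over 28 days: 6.3923 × 28 = 178.984 mm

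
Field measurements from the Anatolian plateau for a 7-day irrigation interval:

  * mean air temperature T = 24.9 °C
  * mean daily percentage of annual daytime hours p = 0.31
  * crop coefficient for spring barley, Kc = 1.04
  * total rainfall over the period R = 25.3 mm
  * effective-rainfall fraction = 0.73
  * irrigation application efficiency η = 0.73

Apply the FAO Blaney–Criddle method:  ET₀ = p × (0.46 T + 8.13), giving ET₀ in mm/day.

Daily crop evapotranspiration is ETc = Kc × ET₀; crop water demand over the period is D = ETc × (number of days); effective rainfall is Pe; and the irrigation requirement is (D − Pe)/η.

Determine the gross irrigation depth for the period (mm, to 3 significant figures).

35.2 mm

ET₀ = 0.31 × (0.46 × 24.9 + 8.13) = 0.31 × 19.584 = 6.0710 mm/d
ETc = Kc × ET₀ = 1.04 × 6.0710 = 6.3138 mm/d
Crop demand D = ETc × 7 d = 6.3138 × 7 = 44.197 mm
Pe = 0.73 × 25.3 = 18.469 mm
D − Pe = 44.197 − 18.469 = 25.728 mm
Gross irrigation = 25.728 / 0.73 = 35.244 mm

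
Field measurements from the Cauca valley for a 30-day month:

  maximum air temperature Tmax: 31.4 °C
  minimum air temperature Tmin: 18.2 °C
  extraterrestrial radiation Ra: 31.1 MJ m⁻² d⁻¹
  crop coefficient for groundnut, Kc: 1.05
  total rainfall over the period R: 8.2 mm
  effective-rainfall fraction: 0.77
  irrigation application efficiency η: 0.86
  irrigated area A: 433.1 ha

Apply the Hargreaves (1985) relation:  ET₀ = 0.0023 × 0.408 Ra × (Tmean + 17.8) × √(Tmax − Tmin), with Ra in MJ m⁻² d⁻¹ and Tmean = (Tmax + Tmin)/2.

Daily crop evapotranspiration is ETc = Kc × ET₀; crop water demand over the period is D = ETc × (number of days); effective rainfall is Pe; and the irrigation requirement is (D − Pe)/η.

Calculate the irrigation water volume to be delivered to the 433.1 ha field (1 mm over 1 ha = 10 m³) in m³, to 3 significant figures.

685000 m³

Tmean = (31.4 + 18.2)/2 = 24.80 °C
0.408 Ra = 0.408 × 31.1 = 12.6888 mm/d equivalent
ET₀ = 0.0023 × 12.6888 × (24.80 + 17.8) × √13.2 = 0.0023 × 12.6888 × 42.60 × 3.6332 = 4.5170 mm/d
ETc = Kc × ET₀ = 1.05 × 4.5170 = 4.7429 mm/d
Crop demand D = ETc × 30 d = 4.7429 × 30 = 142.287 mm
Pe = 0.77 × 8.2 = 6.314 mm
D − Pe = 142.287 − 6.314 = 135.973 mm
Gross irrigation = 135.973 / 0.86 = 158.108 mm
Volume = 158.108 mm × 433.1 ha × 10 = 684765.7 m³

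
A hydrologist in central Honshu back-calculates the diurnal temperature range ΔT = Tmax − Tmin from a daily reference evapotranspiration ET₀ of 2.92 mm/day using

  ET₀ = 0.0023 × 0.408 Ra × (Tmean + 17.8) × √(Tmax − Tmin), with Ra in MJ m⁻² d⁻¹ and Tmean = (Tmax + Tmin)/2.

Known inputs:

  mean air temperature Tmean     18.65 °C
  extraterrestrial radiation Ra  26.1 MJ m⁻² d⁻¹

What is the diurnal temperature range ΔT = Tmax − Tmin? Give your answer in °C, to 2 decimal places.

10.70 °C

√ΔT = ET₀ / [0.0023 × 0.408 × Ra × (Tmean+17.8)] = 2.92 / (0.0023 × 10.6488 × 36.45) = 3.2708
ΔT = 3.2708² = 10.698 °C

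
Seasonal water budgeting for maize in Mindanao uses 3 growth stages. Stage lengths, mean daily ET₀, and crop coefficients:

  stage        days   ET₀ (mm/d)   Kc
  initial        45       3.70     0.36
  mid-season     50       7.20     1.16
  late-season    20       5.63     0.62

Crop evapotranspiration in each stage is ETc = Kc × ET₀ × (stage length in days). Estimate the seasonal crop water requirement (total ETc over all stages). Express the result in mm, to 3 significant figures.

initial: 0.36 × 3.70 × 45 = 59.94 mm
mid-season: 1.16 × 7.20 × 50 = 417.60 mm
late-season: 0.62 × 5.63 × 20 = 69.81 mm
Seasonal total = 547.35 mm

547 mm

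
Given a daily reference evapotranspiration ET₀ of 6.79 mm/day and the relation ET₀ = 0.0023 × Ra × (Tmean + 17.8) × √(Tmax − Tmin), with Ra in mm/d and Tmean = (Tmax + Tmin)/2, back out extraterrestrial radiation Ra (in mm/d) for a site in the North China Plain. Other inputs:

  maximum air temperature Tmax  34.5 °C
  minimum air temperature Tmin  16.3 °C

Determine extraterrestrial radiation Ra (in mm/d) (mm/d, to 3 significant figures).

Tmean = 25.40 °C; √ΔT = 4.2661
Ra = ET₀ / [0.0023 × (Tmean+17.8) × √ΔT] = 6.79 / (0.0023 × 43.20 × 4.2661) = 16.019 mm/d

16.0 mm/d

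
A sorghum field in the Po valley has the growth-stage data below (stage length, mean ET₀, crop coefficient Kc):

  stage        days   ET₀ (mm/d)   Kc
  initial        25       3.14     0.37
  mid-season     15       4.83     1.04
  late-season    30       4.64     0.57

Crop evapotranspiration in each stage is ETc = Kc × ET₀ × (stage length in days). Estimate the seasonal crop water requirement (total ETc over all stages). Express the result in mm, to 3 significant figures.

initial: 0.37 × 3.14 × 25 = 29.05 mm
mid-season: 1.04 × 4.83 × 15 = 75.35 mm
late-season: 0.57 × 4.64 × 30 = 79.34 mm
Seasonal total = 183.74 mm

184 mm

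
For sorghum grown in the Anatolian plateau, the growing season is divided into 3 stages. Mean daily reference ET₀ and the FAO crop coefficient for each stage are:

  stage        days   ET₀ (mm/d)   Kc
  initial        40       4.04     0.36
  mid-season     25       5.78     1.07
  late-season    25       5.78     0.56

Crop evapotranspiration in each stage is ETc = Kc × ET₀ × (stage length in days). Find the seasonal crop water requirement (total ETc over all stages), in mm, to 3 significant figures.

initial: 0.36 × 4.04 × 40 = 58.18 mm
mid-season: 1.07 × 5.78 × 25 = 154.62 mm
late-season: 0.56 × 5.78 × 25 = 80.92 mm
Seasonal total = 293.72 mm

294 mm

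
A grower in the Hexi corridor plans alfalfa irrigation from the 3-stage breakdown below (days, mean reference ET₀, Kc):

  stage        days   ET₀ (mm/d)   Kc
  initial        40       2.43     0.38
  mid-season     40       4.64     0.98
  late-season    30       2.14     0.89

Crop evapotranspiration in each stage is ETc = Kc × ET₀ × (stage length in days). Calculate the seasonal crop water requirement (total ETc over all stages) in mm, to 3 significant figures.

initial: 0.38 × 2.43 × 40 = 36.94 mm
mid-season: 0.98 × 4.64 × 40 = 181.89 mm
late-season: 0.89 × 2.14 × 30 = 57.14 mm
Seasonal total = 275.97 mm

276 mm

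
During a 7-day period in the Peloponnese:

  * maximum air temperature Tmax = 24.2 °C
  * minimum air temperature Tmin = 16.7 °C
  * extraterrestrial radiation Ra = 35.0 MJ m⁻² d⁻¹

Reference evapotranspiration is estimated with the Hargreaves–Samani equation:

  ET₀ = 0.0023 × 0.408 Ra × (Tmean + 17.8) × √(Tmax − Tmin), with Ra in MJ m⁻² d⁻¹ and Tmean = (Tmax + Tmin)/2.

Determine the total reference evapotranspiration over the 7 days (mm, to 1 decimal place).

Tmean = (24.2 + 16.7)/2 = 20.45 °C
0.408 Ra = 0.408 × 35.0 = 14.2800 mm/d equivalent
ET₀ = 0.0023 × 14.2800 × (20.45 + 17.8) × √7.5 = 0.0023 × 14.2800 × 38.25 × 2.7386 = 3.4405 mm/d
Over 7 days: 3.4405 × 7 = 24.084 mm

24.1 mm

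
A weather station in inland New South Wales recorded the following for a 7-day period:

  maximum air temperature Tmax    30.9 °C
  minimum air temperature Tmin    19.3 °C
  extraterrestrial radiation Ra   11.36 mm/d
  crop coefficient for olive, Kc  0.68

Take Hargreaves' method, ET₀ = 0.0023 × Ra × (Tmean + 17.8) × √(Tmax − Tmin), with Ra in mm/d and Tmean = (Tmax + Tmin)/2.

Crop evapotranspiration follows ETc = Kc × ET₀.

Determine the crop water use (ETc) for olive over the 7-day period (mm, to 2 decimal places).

Tmean = (30.9 + 19.3)/2 = 25.10 °C
ET₀ = 0.0023 × 11.36 × (25.10 + 17.8) × √11.6 = 0.0023 × 11.36 × 42.90 × 3.4059 = 3.8176 mm/d
ETc = Kc × ET₀ = 0.68 × 3.8176 = 2.5960 mm/d
Over 7 days: 2.5960 × 7 = 18.172 mm

18.17 mm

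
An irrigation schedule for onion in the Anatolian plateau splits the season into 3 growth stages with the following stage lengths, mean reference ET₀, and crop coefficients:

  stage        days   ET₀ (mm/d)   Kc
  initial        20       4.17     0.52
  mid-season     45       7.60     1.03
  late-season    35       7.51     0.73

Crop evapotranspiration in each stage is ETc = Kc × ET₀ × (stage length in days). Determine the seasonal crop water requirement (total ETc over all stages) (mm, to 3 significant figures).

initial: 0.52 × 4.17 × 20 = 43.37 mm
mid-season: 1.03 × 7.60 × 45 = 352.26 mm
late-season: 0.73 × 7.51 × 35 = 191.88 mm
Seasonal total = 587.51 mm

588 mm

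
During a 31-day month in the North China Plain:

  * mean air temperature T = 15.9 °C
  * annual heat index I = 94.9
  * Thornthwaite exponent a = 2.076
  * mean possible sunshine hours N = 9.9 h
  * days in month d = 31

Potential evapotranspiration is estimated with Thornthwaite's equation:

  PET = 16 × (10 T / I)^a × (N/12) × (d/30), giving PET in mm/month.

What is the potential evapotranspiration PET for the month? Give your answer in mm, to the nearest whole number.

10T/I = 10 × 15.9 / 94.9 = 1.6754
(10T/I)^a = 1.6754^2.076 = 2.9192
Uncorrected PET = 16 × 2.9192 = 46.707 mm
Correction = (N/12)(d/30) = (9.9/12)(31/30) = 0.8525
PET = 46.707 × 0.8525 = 39.818 mm/month

40 mm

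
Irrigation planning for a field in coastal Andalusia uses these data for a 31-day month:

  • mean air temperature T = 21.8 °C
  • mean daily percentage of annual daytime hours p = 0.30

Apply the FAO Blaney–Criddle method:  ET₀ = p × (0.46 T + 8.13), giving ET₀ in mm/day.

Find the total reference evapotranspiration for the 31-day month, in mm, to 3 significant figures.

169 mm

ET₀ = 0.30 × (0.46 × 21.8 + 8.13) = 0.30 × 18.158 = 5.4474 mm/d
Monthly total = 5.4474 × 31 = 168.869 mm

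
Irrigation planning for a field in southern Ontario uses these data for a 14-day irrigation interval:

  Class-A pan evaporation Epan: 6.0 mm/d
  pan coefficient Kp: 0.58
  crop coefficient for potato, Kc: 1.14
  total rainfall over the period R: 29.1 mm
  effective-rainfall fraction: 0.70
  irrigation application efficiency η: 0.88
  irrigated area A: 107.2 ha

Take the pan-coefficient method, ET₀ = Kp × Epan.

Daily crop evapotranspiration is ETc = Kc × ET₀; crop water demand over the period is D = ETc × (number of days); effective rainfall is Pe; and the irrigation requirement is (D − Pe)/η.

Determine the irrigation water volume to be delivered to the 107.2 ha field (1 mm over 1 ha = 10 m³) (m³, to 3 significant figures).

42800 m³

ET₀ = 0.58 × 6.0 = 3.4800 mm/d
ETc = Kc × ET₀ = 1.14 × 3.4800 = 3.9672 mm/d
Crop demand D = ETc × 14 d = 3.9672 × 14 = 55.541 mm
Pe = 0.70 × 29.1 = 20.370 mm
D − Pe = 55.541 − 20.370 = 35.171 mm
Gross irrigation = 35.171 / 0.88 = 39.967 mm
Volume = 39.967 mm × 107.2 ha × 10 = 42844.6 m³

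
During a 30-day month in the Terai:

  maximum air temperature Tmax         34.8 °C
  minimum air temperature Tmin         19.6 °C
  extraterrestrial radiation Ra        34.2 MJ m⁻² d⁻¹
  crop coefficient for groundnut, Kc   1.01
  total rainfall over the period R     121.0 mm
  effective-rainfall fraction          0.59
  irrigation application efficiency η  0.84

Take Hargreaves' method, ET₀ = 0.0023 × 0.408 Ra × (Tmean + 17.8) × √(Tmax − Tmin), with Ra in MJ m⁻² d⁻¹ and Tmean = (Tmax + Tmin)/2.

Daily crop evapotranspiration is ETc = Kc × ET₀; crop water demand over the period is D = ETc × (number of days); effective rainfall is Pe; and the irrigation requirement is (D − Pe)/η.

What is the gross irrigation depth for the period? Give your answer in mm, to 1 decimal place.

Tmean = (34.8 + 19.6)/2 = 27.20 °C
0.408 Ra = 0.408 × 34.2 = 13.9536 mm/d equivalent
ET₀ = 0.0023 × 13.9536 × (27.20 + 17.8) × √15.2 = 0.0023 × 13.9536 × 45.00 × 3.8987 = 5.6305 mm/d
ETc = Kc × ET₀ = 1.01 × 5.6305 = 5.6868 mm/d
Crop demand D = ETc × 30 d = 5.6868 × 30 = 170.604 mm
Pe = 0.59 × 121.0 = 71.390 mm
D − Pe = 170.604 − 71.390 = 99.214 mm
Gross irrigation = 99.214 / 0.84 = 118.112 mm

118.1 mm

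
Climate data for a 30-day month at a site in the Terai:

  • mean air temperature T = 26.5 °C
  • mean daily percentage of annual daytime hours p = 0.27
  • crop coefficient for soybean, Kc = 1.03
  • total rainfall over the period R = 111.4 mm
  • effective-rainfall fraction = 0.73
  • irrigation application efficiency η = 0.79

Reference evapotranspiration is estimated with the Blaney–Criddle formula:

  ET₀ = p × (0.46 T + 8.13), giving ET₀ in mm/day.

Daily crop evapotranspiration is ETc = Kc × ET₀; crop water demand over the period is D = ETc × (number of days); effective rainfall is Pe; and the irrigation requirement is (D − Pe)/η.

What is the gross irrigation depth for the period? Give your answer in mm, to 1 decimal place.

111.7 mm

ET₀ = 0.27 × (0.46 × 26.5 + 8.13) = 0.27 × 20.320 = 5.4864 mm/d
ETc = Kc × ET₀ = 1.03 × 5.4864 = 5.6510 mm/d
Crop demand D = ETc × 30 d = 5.6510 × 30 = 169.530 mm
Pe = 0.73 × 111.4 = 81.322 mm
D − Pe = 169.530 − 81.322 = 88.208 mm
Gross irrigation = 88.208 / 0.79 = 111.656 mm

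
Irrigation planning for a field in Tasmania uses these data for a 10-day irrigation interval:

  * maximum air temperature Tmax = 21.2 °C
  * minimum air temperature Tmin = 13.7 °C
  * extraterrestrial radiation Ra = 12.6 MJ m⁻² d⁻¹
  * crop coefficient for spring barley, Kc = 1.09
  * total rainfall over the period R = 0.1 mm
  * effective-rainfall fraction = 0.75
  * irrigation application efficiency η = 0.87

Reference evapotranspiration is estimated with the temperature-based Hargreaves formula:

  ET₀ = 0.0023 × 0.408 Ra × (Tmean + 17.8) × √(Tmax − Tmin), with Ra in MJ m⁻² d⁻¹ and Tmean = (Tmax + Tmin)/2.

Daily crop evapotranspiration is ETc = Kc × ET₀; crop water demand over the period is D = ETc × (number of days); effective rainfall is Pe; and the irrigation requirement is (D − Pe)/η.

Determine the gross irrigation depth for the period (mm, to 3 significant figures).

Tmean = (21.2 + 13.7)/2 = 17.45 °C
0.408 Ra = 0.408 × 12.6 = 5.1408 mm/d equivalent
ET₀ = 0.0023 × 5.1408 × (17.45 + 17.8) × √7.5 = 0.0023 × 5.1408 × 35.25 × 2.7386 = 1.1414 mm/d
ETc = Kc × ET₀ = 1.09 × 1.1414 = 1.2441 mm/d
Crop demand D = ETc × 10 d = 1.2441 × 10 = 12.441 mm
Pe = 0.75 × 0.1 = 0.075 mm
D − Pe = 12.441 − 0.075 = 12.366 mm
Gross irrigation = 12.366 / 0.87 = 14.214 mm

14.2 mm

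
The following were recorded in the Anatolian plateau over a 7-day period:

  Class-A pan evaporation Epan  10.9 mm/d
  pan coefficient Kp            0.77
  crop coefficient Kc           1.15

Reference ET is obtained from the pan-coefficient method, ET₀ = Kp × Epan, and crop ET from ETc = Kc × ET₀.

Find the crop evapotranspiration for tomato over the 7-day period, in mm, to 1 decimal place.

ET₀ = 0.77 × 10.9 = 8.3930 mm/d
ETc = Kc × ET₀ = 1.15 × 8.3930 = 9.6520 mm/d
Over 7 days: 9.6520 × 7 = 67.564 mm

67.6 mm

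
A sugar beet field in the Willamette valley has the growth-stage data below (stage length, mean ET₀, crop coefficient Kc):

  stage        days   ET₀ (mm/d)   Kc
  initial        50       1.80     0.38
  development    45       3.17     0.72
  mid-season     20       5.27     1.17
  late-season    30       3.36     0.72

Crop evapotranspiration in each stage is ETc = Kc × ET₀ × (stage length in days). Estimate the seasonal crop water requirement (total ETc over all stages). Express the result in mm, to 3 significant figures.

333 mm

initial: 0.38 × 1.80 × 50 = 34.20 mm
development: 0.72 × 3.17 × 45 = 102.71 mm
mid-season: 1.17 × 5.27 × 20 = 123.32 mm
late-season: 0.72 × 3.36 × 30 = 72.58 mm
Seasonal total = 332.81 mm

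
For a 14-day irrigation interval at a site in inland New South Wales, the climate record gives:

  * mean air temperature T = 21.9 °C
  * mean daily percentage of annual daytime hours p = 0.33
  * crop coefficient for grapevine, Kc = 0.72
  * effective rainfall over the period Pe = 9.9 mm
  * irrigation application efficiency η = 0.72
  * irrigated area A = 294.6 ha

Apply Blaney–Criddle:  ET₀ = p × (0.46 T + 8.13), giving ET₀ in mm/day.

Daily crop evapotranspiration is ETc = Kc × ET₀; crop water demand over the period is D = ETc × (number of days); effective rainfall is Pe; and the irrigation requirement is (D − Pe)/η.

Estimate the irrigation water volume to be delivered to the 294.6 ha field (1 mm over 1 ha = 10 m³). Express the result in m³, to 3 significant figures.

207000 m³

ET₀ = 0.33 × (0.46 × 21.9 + 8.13) = 0.33 × 18.204 = 6.0073 mm/d
ETc = Kc × ET₀ = 0.72 × 6.0073 = 4.3253 mm/d
Crop demand D = ETc × 14 d = 4.3253 × 14 = 60.554 mm
D − Pe = 60.554 − 9.9 = 50.654 mm
Gross irrigation = 50.654 / 0.72 = 70.353 mm
Volume = 70.353 mm × 294.6 ha × 10 = 207259.9 m³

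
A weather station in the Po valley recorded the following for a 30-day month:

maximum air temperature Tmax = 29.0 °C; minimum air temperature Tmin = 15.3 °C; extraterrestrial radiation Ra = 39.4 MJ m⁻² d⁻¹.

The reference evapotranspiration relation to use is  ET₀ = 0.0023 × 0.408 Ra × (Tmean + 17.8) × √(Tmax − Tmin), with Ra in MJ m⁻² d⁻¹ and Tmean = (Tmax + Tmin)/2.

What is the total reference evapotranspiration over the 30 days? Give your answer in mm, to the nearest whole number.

164 mm

Tmean = (29.0 + 15.3)/2 = 22.15 °C
0.408 Ra = 0.408 × 39.4 = 16.0752 mm/d equivalent
ET₀ = 0.0023 × 16.0752 × (22.15 + 17.8) × √13.7 = 0.0023 × 16.0752 × 39.95 × 3.7014 = 5.4672 mm/d
Over 30 days: 5.4672 × 30 = 164.016 mm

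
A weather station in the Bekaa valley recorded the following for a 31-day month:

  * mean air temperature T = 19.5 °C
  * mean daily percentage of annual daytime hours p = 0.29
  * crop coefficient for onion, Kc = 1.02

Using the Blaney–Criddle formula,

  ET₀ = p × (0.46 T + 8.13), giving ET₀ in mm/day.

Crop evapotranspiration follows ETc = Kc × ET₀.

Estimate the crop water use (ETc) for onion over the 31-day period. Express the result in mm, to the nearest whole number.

ET₀ = 0.29 × (0.46 × 19.5 + 8.13) = 0.29 × 17.100 = 4.9590 mm/d
ETc = Kc × ET₀ = 1.02 × 4.9590 = 5.0582 mm/d
Over 31 days: 5.0582 × 31 = 156.804 mm

157 mm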